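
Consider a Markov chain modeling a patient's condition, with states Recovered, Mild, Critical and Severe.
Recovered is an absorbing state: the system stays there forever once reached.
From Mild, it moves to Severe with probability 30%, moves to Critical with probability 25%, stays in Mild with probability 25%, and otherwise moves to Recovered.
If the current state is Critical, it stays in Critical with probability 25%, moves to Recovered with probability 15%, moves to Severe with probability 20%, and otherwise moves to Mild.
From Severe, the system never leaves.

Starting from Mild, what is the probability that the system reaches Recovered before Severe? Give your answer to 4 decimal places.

0.4054

Let h(s) be the probability of absorption at Recovered starting from transient state s. Then h(Recovered) = 1 and h(Severe) = 0. By first-step analysis:
h(Mild) = 0.2·1 + 0.25·h(Mild) + 0.25·h(Critical) + 0.3·0
h(Critical) = 0.15·1 + 0.4·h(Mild) + 0.25·h(Critical) + 0.2·0
Solving: h(Mild) = 0.4054, h(Critical) = 0.4162.
Starting from Mild, the probability is 0.4054.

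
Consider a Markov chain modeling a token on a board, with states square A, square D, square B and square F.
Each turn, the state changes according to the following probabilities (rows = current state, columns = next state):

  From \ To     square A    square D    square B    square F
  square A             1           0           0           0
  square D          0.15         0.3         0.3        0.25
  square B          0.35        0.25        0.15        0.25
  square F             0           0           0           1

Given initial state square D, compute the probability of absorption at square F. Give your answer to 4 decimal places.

Let h(s) be the probability of absorption at square F starting from transient state s. Then h(square F) = 1 and h(square A) = 0. By first-step analysis:
h(square D) = 0.15·0 + 0.3·h(square D) + 0.3·h(square B) + 0.25·1
h(square B) = 0.35·0 + 0.25·h(square D) + 0.15·h(square B) + 0.25·1
Solving: h(square D) = 0.5529, h(square B) = 0.4567.
Starting from square D, the probability is 0.5529.

0.5529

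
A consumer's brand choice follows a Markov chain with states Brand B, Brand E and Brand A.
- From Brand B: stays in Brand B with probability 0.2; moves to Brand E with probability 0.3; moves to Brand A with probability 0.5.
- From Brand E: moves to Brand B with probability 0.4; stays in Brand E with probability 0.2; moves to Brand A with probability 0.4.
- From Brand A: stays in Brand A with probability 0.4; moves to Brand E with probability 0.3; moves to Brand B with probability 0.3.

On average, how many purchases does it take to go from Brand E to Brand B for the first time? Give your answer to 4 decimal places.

2.7778

Let t(s) be the expected number of purchases to first reach Brand B from state s, with t(Brand B) = 0. Conditioning on the first purchase:
t(Brand E) = 1 + 0.2·t(Brand E) + 0.4·t(Brand A)
t(Brand A) = 1 + 0.3·t(Brand E) + 0.4·t(Brand A)
Solving: t(Brand E) = 2.7778, t(Brand A) = 3.0556.
Expected purchases from Brand E to Brand B: 2.7778.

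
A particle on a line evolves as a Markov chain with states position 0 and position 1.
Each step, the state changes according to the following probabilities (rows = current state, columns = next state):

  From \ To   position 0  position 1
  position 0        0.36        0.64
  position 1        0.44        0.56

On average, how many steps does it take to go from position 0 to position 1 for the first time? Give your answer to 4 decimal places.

1.5625

Let t(s) be the expected number of steps to first reach position 1 from state s, with t(position 1) = 0. Conditioning on the first step:
t(position 0) = 1 + 0.36·t(position 0)
Solving: t(position 0) = 1.5625.
Expected steps from position 0 to position 1: 1.5625.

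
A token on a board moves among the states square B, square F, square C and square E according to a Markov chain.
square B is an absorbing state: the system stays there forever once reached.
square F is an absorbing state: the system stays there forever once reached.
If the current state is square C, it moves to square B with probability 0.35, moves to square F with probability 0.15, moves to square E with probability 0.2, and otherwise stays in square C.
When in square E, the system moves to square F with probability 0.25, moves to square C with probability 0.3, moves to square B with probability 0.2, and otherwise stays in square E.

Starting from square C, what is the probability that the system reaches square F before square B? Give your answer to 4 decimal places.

Let h(s) be the probability of absorption at square F starting from transient state s. Then h(square F) = 1 and h(square B) = 0. By first-step analysis:
h(square C) = 0.35·0 + 0.15·1 + 0.3·h(square C) + 0.2·h(square E)
h(square E) = 0.2·0 + 0.25·1 + 0.3·h(square C) + 0.25·h(square E)
Solving: h(square C) = 0.3495, h(square E) = 0.4731.
Starting from square C, the probability is 0.3495.

0.3495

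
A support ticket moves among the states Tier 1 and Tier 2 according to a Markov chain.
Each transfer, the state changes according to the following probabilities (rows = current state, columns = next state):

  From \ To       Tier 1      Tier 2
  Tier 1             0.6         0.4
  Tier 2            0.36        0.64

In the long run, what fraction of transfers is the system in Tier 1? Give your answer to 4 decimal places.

0.4737

Let the stationary distribution be π with π = πP and π_1 + π_2 = 1.
π_1 = 0.6·π_1 + 0.36·π_2
Solving with the normalization constraint gives π = (0.4737, 0.5263).
So the stationary probability of Tier 1 is 0.4737.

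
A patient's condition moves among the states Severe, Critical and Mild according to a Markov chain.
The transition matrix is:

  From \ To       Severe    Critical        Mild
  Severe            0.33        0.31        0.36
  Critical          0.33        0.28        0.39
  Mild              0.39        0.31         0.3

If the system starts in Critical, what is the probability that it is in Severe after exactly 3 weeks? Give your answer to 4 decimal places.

Propagate the distribution vector 3 weeks from Critical.
After 0 weeks: (0.0000, 1.0000, 0.0000)
After 1 week: (0.3300, 0.2800, 0.3900)
After 2 weeks: (0.3534, 0.3016, 0.3450)
After 3 weeks: (0.3507, 0.3010, 0.3483)
P(in Severe after 3 weeks) = 0.3507

0.3507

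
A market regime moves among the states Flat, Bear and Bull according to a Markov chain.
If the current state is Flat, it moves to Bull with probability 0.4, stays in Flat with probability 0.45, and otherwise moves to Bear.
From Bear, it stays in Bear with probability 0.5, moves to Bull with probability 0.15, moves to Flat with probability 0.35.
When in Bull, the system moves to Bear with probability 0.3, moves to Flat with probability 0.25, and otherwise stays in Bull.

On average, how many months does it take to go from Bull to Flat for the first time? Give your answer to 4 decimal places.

Let t(s) be the expected number of months to first reach Flat from state s, with t(Flat) = 0. Conditioning on the first month:
t(Bear) = 1 + 0.5·t(Bear) + 0.15·t(Bull)
t(Bull) = 1 + 0.3·t(Bear) + 0.45·t(Bull)
Solving: t(Bear) = 3.0435, t(Bull) = 3.4783.
Expected months from Bull to Flat: 3.4783.

3.4783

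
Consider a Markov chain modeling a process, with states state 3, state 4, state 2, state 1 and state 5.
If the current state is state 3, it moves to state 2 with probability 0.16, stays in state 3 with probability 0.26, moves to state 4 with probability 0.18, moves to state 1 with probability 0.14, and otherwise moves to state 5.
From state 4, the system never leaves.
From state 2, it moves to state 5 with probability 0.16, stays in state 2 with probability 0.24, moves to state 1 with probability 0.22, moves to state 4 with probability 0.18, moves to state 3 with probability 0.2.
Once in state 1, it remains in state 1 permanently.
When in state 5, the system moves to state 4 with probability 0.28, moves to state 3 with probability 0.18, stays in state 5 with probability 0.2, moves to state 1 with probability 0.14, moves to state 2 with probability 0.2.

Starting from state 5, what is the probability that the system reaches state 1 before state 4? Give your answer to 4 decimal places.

Let h(s) be the probability of absorption at state 1 starting from transient state s. Then h(state 1) = 1 and h(state 4) = 0. By first-step analysis:
h(state 3) = 0.26·h(state 3) + 0.18·0 + 0.16·h(state 2) + 0.14·1 + 0.26·h(state 5)
h(state 2) = 0.2·h(state 3) + 0.18·0 + 0.24·h(state 2) + 0.22·1 + 0.16·h(state 5)
h(state 5) = 0.18·h(state 3) + 0.28·0 + 0.2·h(state 2) + 0.14·1 + 0.2·h(state 5)
Solving: h(state 3) = 0.4327, h(state 2) = 0.4863, h(state 5) = 0.3939.
Starting from state 5, the probability is 0.3939.

0.3939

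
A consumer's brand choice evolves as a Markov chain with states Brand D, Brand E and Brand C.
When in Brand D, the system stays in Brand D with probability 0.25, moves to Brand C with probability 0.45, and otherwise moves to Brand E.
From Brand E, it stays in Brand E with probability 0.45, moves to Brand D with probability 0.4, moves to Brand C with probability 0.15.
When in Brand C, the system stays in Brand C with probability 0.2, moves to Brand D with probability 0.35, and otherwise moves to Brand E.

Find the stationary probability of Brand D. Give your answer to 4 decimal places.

0.3363

Let the stationary distribution be π with π = πP and π_1 + π_2 + π_3 = 1.
π_1 = 0.25·π_1 + 0.4·π_2 + 0.35·π_3
π_2 = 0.3·π_1 + 0.45·π_2 + 0.45·π_3
Solving with the normalization constraint gives π = (0.3363, 0.3995, 0.2641).
So the stationary probability of Brand D is 0.3363.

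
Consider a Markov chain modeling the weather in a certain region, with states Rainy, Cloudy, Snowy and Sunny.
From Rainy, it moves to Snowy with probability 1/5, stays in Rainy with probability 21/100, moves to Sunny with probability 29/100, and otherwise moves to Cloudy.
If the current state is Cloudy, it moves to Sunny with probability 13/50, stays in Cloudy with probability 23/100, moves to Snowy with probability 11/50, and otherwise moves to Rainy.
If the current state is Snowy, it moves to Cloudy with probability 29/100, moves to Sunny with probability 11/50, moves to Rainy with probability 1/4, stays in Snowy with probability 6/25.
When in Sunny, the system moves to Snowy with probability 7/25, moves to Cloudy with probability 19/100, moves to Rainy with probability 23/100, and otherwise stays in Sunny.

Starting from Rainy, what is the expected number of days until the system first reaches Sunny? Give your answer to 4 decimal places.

3.7501

Let t(s) be the expected number of days to first reach Sunny from state s, with t(Sunny) = 0. Conditioning on the first day:
t(Rainy) = 1 + 0.21·t(Rainy) + 0.3·t(Cloudy) + 0.2·t(Snowy)
t(Cloudy) = 1 + 0.29·t(Rainy) + 0.23·t(Cloudy) + 0.22·t(Snowy)
t(Snowy) = 1 + 0.25·t(Rainy) + 0.29·t(Cloudy) + 0.24·t(Snowy)
Solving: t(Rainy) = 3.7501, t(Cloudy) = 3.8603, t(Snowy) = 4.0224.
Expected days from Rainy to Sunny: 3.7501.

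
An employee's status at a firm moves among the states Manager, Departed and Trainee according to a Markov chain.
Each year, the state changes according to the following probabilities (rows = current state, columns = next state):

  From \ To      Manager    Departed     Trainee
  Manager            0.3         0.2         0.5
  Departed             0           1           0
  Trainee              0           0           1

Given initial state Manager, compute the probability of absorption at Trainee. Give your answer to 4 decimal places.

Let h(s) be the probability of absorption at Trainee starting from transient state s. Then h(Trainee) = 1 and h(Departed) = 0. By first-step analysis:
h(Manager) = 0.3·h(Manager) + 0.2·0 + 0.5·1
Solving: h(Manager) = 0.7143.
Starting from Manager, the probability is 0.7143.

0.7143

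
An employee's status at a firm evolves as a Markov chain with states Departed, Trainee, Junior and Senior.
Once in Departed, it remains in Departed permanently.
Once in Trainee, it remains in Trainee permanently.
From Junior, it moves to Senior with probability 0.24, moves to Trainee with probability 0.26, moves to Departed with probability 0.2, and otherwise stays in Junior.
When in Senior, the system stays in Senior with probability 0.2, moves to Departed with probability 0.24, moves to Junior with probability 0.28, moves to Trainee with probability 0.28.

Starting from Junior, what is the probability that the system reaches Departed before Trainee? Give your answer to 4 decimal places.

Let h(s) be the probability of absorption at Departed starting from transient state s. Then h(Departed) = 1 and h(Trainee) = 0. By first-step analysis:
h(Junior) = 0.2·1 + 0.26·0 + 0.3·h(Junior) + 0.24·h(Senior)
h(Senior) = 0.24·1 + 0.28·0 + 0.28·h(Junior) + 0.2·h(Senior)
Solving: h(Junior) = 0.4416, h(Senior) = 0.4545.
Starting from Junior, the probability is 0.4416.

0.4416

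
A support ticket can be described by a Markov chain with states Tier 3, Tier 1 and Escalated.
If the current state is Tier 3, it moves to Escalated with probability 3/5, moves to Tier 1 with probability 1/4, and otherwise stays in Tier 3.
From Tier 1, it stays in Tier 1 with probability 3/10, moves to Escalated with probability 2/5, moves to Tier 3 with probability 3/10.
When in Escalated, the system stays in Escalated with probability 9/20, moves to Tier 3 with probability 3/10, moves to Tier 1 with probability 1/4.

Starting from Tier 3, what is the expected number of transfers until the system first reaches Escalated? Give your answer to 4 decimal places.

Let t(s) be the expected number of transfers to first reach Escalated from state s, with t(Escalated) = 0. Conditioning on the first transfer:
t(Tier 3) = 1 + 0.15·t(Tier 3) + 0.25·t(Tier 1)
t(Tier 1) = 1 + 0.3·t(Tier 3) + 0.3·t(Tier 1)
Solving: t(Tier 3) = 1.8269, t(Tier 1) = 2.2115.
Expected transfers from Tier 3 to Escalated: 1.8269.

1.8269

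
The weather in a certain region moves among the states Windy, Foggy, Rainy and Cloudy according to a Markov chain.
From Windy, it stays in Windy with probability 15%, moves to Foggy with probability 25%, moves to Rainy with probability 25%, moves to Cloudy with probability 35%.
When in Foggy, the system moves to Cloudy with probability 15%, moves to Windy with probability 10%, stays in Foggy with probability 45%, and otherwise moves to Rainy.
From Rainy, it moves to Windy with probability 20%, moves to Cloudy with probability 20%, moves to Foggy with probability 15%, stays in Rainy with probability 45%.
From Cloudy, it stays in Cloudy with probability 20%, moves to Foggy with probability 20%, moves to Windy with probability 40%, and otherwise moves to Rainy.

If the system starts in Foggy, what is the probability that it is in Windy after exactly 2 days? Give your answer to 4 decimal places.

0.1800

Propagate the distribution vector 2 days from Foggy.
After 0 days: (0.0000, 1.0000, 0.0000, 0.0000)
After 1 day: (0.1000, 0.4500, 0.3000, 0.1500)
After 2 days: (0.1800, 0.3025, 0.3250, 0.1925)
P(in Windy after 2 days) = 0.1800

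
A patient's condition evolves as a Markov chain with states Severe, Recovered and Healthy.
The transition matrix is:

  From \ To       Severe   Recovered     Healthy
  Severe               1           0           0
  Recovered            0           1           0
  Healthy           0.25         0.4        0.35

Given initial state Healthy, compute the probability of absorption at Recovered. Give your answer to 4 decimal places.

Let h(s) be the probability of absorption at Recovered starting from transient state s. Then h(Recovered) = 1 and h(Severe) = 0. By first-step analysis:
h(Healthy) = 0.25·0 + 0.4·1 + 0.35·h(Healthy)
Solving: h(Healthy) = 0.6154.
Starting from Healthy, the probability is 0.6154.

0.6154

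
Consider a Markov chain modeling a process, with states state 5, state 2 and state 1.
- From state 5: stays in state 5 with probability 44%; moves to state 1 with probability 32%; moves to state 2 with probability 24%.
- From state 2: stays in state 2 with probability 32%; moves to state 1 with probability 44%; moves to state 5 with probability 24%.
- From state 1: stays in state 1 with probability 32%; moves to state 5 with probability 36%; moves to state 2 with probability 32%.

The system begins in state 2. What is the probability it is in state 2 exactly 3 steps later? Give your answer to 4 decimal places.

Propagate the distribution vector 3 steps from state 2.
After 0 steps: (0.0000, 1.0000, 0.0000)
After 1 step: (0.2400, 0.3200, 0.4400)
After 2 steps: (0.3408, 0.3008, 0.3584)
After 3 steps: (0.3512, 0.2927, 0.3561)
P(in state 2 after 3 steps) = 0.2927

0.2927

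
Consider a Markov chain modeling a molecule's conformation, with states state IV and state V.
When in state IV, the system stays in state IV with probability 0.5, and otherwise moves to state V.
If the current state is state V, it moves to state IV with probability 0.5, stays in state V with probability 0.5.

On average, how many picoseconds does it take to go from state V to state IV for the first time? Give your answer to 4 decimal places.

2.0000

Let t(s) be the expected number of picoseconds to first reach state IV from state s, with t(state IV) = 0. Conditioning on the first picosecond:
t(state V) = 1 + 0.5·t(state V)
Solving: t(state V) = 2.0000.
Expected picoseconds from state V to state IV: 2.0000.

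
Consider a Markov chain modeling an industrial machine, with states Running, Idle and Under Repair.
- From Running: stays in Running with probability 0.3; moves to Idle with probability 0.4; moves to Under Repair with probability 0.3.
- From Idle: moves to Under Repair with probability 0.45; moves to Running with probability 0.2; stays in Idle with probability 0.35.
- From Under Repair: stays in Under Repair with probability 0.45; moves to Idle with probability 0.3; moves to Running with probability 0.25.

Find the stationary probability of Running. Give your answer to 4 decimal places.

Let the stationary distribution be π with π = πP and π_1 + π_2 + π_3 = 1.
π_1 = 0.3·π_1 + 0.2·π_2 + 0.25·π_3
π_2 = 0.4·π_1 + 0.35·π_2 + 0.3·π_3
Solving with the normalization constraint gives π = (0.2452, 0.3416, 0.4132).
So the stationary probability of Running is 0.2452.

0.2452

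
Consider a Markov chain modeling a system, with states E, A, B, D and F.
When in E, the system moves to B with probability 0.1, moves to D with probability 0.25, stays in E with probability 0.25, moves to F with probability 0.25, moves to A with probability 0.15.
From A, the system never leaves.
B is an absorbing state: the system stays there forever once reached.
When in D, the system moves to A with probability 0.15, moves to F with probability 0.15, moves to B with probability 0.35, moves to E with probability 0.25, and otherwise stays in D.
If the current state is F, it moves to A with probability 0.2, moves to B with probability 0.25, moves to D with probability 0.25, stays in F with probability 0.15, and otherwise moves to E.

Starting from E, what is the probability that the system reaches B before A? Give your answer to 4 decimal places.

Let h(s) be the probability of absorption at B starting from transient state s. Then h(B) = 1 and h(A) = 0. By first-step analysis:
h(E) = 0.25·h(E) + 0.15·0 + 0.1·1 + 0.25·h(D) + 0.25·h(F)
h(D) = 0.25·h(E) + 0.15·0 + 0.35·1 + 0.1·h(D) + 0.15·h(F)
h(F) = 0.15·h(E) + 0.2·0 + 0.25·1 + 0.25·h(D) + 0.15·h(F)
Solving: h(E) = 0.5363, h(D) = 0.6337, h(F) = 0.5751.
Starting from E, the probability is 0.5363.

0.5363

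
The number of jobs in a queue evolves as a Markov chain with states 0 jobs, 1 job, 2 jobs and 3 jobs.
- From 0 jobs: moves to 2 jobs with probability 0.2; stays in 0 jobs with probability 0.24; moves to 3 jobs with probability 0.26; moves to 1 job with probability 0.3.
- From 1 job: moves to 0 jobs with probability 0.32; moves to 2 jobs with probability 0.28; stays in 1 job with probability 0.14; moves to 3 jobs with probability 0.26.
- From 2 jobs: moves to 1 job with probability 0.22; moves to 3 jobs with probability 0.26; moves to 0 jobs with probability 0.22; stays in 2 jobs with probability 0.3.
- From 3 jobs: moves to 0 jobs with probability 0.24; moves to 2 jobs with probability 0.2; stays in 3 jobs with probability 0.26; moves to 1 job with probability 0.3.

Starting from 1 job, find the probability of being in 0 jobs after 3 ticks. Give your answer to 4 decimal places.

0.2556

Propagate the distribution vector 3 ticks from 1 job.
After 0 ticks: (0.0000, 1.0000, 0.0000, 0.0000)
After 1 tick: (0.3200, 0.1400, 0.2800, 0.2600)
After 2 ticks: (0.2456, 0.2552, 0.2392, 0.2600)
After 3 ticks: (0.2556, 0.2400, 0.2443, 0.2600)
P(in 0 jobs after 3 ticks) = 0.2556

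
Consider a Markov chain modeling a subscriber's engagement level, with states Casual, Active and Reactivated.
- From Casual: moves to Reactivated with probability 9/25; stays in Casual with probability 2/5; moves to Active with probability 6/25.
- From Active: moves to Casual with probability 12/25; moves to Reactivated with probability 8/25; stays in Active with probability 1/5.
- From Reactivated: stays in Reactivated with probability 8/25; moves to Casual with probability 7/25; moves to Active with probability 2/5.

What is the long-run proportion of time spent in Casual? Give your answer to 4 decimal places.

0.3824

Let the stationary distribution be π with π = πP and π_1 + π_2 + π_3 = 1.
π_1 = 0.4·π_1 + 0.48·π_2 + 0.28·π_3
π_2 = 0.24·π_1 + 0.2·π_2 + 0.4·π_3
Solving with the normalization constraint gives π = (0.3824, 0.2824, 0.3353).
So the stationary probability of Casual is 0.3824.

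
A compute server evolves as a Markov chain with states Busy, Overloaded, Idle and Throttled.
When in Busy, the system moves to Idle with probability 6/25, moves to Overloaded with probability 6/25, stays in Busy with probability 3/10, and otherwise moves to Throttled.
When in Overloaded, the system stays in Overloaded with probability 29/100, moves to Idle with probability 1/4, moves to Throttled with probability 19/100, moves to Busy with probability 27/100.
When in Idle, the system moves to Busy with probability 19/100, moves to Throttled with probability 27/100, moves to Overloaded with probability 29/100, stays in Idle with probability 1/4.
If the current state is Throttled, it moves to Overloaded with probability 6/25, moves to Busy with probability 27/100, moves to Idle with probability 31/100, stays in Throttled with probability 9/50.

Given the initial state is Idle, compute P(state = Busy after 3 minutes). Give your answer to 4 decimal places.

0.2565

Propagate the distribution vector 3 minutes from Idle.
After 0 minutes: (0.0000, 0.0000, 1.0000, 0.0000)
After 1 minute: (0.1900, 0.2900, 0.2500, 0.2700)
After 2 minutes: (0.2557, 0.2670, 0.2643, 0.2130)
After 3 minutes: (0.2565, 0.2666, 0.2602, 0.2167)
P(in Busy after 3 minutes) = 0.2565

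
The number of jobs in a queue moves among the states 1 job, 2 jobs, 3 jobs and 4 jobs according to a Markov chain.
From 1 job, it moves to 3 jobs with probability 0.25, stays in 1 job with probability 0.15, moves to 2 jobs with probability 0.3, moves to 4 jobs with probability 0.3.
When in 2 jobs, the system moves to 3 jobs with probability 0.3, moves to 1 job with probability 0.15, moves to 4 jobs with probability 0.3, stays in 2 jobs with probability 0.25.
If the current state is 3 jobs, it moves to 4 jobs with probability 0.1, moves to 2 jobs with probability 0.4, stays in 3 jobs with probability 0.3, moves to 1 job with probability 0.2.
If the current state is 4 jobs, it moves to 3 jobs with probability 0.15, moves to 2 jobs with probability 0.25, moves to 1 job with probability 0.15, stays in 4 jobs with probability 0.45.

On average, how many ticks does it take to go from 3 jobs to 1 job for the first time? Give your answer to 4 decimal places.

5.8240

Let t(s) be the expected number of ticks to first reach 1 job from state s, with t(1 job) = 0. Conditioning on the first tick:
t(2 jobs) = 1 + 0.25·t(2 jobs) + 0.3·t(3 jobs) + 0.3·t(4 jobs)
t(3 jobs) = 1 + 0.4·t(2 jobs) + 0.3·t(3 jobs) + 0.1·t(4 jobs)
t(4 jobs) = 1 + 0.25·t(2 jobs) + 0.15·t(3 jobs) + 0.45·t(4 jobs)
Solving: t(2 jobs) = 6.1423, t(3 jobs) = 5.8240, t(4 jobs) = 6.1985.
Expected ticks from 3 jobs to 1 job: 5.8240.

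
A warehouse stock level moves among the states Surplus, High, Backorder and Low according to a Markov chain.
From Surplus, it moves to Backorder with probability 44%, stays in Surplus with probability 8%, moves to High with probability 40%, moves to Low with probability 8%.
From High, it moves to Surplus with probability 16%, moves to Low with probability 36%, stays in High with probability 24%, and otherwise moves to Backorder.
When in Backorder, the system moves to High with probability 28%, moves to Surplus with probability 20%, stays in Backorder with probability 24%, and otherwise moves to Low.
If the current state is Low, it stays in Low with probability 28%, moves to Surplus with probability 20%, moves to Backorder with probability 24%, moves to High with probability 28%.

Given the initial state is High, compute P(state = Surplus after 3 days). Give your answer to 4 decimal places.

0.1679

Propagate the distribution vector 3 days from High.
After 0 days: (0.0000, 1.0000, 0.0000, 0.0000)
After 1 day: (0.1600, 0.2400, 0.2400, 0.3600)
After 2 days: (0.1712, 0.2896, 0.2720, 0.2672)
After 3 days: (0.1679, 0.2890, 0.2742, 0.2689)
P(in Surplus after 3 days) = 0.1679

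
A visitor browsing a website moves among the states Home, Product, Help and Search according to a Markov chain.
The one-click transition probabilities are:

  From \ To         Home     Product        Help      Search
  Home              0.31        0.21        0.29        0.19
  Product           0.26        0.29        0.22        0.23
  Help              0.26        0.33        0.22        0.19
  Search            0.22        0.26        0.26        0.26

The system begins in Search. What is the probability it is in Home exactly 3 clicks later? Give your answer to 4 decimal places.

Propagate the distribution vector 3 clicks from Search.
After 0 clicks: (0.0000, 0.0000, 0.0000, 1.0000)
After 1 click: (0.2200, 0.2600, 0.2600, 0.2600)
After 2 clicks: (0.2606, 0.2750, 0.2458, 0.2186)
After 3 clicks: (0.2643, 0.2724, 0.2470, 0.2163)
P(in Home after 3 clicks) = 0.2643

0.2643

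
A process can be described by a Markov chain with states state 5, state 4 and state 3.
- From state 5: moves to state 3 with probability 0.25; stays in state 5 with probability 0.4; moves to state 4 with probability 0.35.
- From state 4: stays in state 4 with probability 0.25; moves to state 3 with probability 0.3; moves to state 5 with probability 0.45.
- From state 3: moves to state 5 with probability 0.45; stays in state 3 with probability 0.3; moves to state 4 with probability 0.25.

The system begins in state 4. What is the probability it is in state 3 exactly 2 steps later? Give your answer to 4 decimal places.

0.2775

Sum over the intermediate state after 1 step:
P = P(state 4→state 5)·P(state 5→state 3) + P(state 4→state 4)·P(state 4→state 3) + P(state 4→state 3)·P(state 3→state 3)
  = 0.45×0.25 + 0.25×0.3 + 0.3×0.3
  = 0.1125 + 0.0750 + 0.0900 = 0.2775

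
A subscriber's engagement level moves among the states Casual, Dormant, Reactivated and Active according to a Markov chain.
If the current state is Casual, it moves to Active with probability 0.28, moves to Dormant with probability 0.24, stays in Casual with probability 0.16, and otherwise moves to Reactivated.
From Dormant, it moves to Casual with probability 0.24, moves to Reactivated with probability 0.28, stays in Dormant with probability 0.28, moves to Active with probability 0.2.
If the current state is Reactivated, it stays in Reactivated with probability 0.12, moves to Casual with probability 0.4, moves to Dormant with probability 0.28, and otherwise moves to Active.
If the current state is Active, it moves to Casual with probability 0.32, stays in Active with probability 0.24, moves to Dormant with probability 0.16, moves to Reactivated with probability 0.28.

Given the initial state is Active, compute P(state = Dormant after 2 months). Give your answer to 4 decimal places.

0.2384

Propagate the distribution vector 2 months from Active.
After 0 months: (0.0000, 0.0000, 0.0000, 1.0000)
After 1 month: (0.3200, 0.1600, 0.2800, 0.2400)
After 2 months: (0.2784, 0.2384, 0.2480, 0.2352)
P(in Dormant after 2 months) = 0.2384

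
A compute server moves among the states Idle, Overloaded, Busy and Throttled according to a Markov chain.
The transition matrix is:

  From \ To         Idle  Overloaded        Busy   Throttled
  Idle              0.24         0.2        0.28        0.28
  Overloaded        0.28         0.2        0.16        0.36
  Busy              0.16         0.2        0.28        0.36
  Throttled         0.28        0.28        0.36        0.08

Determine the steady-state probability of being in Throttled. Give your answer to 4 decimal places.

Let the stationary distribution be π with π = πP and π_1 + π_2 + π_3 + π_4 = 1.
π_1 = 0.24·π_1 + 0.28·π_2 + 0.16·π_3 + 0.28·π_4
π_2 = 0.2·π_1 + 0.2·π_2 + 0.2·π_3 + 0.28·π_4
π_3 = 0.28·π_1 + 0.16·π_2 + 0.28·π_3 + 0.36·π_4
Solving with the normalization constraint gives π = (0.2375, 0.2213, 0.2748, 0.2664).
So the stationary probability of Throttled is 0.2664.

0.2664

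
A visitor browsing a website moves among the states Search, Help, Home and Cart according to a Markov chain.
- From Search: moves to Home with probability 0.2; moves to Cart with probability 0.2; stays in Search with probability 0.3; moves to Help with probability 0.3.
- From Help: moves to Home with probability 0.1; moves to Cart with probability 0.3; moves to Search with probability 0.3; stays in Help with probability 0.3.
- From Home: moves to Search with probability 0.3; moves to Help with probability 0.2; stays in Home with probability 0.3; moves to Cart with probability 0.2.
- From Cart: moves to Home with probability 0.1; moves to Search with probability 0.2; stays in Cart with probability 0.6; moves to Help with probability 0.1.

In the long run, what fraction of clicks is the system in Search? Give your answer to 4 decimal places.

Let the stationary distribution be π with π = πP and π_1 + π_2 + π_3 + π_4 = 1.
π_1 = 0.3·π_1 + 0.3·π_2 + 0.3·π_3 + 0.2·π_4
π_2 = 0.3·π_1 + 0.3·π_2 + 0.2·π_3 + 0.1·π_4
π_3 = 0.2·π_1 + 0.1·π_2 + 0.3·π_3 + 0.1·π_4
Solving with the normalization constraint gives π = (0.2632, 0.2105, 0.1579, 0.3684).
So the stationary probability of Search is 0.2632.

0.2632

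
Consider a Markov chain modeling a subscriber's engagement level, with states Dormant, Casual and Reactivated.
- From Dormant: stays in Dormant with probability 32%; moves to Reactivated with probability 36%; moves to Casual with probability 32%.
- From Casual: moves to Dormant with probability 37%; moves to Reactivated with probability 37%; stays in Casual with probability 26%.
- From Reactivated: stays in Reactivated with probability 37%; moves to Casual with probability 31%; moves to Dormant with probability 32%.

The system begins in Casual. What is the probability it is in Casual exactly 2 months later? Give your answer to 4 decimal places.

Sum over the intermediate state after 1 month:
P = P(Casual→Dormant)·P(Dormant→Casual) + P(Casual→Casual)·P(Casual→Casual) + P(Casual→Reactivated)·P(Reactivated→Casual)
  = 0.37×0.32 + 0.26×0.26 + 0.37×0.31
  = 0.1184 + 0.0676 + 0.1147 = 0.3007

0.3007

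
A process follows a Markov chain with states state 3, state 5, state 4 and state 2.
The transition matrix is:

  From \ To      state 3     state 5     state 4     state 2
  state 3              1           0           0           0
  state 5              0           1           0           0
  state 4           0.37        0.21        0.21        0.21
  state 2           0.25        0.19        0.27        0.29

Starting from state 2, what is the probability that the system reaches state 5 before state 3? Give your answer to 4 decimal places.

0.4102

Let h(s) be the probability of absorption at state 5 starting from transient state s. Then h(state 5) = 1 and h(state 3) = 0. By first-step analysis:
h(state 4) = 0.37·0 + 0.21·1 + 0.21·h(state 4) + 0.21·h(state 2)
h(state 2) = 0.25·0 + 0.19·1 + 0.27·h(state 4) + 0.29·h(state 2)
Solving: h(state 4) = 0.3749, h(state 2) = 0.4102.
Starting from state 2, the probability is 0.4102.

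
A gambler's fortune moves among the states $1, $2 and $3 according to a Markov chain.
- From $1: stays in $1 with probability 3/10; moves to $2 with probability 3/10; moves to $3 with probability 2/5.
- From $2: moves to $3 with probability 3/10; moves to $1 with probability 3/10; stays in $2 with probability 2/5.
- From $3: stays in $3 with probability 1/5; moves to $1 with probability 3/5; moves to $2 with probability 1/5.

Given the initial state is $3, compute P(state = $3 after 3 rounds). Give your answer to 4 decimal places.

Propagate the distribution vector 3 rounds from $3.
After 0 rounds: (0.0000, 0.0000, 1.0000)
After 1 round: (0.6000, 0.2000, 0.2000)
After 2 rounds: (0.3600, 0.3000, 0.3400)
After 3 rounds: (0.4020, 0.2960, 0.3020)
P(in $3 after 3 rounds) = 0.3020

0.3020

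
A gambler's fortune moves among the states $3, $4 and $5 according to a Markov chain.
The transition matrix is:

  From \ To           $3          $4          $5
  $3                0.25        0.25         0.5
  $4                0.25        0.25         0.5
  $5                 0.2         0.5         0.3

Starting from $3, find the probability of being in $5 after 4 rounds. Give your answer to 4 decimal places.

Propagate the distribution vector 4 rounds from $3.
After 0 rounds: (1.0000, 0.0000, 0.0000)
After 1 round: (0.2500, 0.2500, 0.5000)
After 2 rounds: (0.2250, 0.3750, 0.4000)
After 3 rounds: (0.2300, 0.3500, 0.4200)
After 4 rounds: (0.2290, 0.3550, 0.4160)
P(in $5 after 4 rounds) = 0.4160

0.4160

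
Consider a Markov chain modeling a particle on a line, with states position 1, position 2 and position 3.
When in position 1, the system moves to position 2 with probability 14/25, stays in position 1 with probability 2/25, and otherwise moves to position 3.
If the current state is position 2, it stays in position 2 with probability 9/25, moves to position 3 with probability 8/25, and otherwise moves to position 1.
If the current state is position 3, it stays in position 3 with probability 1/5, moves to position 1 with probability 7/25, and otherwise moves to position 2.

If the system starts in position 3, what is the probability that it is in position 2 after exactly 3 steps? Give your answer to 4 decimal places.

0.4581

Propagate the distribution vector 3 steps from position 3.
After 0 steps: (0.0000, 0.0000, 1.0000)
After 1 step: (0.2800, 0.5200, 0.2000)
After 2 steps: (0.2448, 0.4480, 0.3072)
After 3 steps: (0.2490, 0.4581, 0.2929)
P(in position 2 after 3 steps) = 0.4581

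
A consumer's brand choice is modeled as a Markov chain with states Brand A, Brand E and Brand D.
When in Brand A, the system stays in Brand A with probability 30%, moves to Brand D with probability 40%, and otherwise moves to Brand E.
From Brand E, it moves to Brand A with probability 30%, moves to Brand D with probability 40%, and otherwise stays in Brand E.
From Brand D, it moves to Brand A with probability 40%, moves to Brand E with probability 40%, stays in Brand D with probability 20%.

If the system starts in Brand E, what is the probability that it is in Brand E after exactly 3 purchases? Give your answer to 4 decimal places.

0.3320

Propagate the distribution vector 3 purchases from Brand E.
After 0 purchases: (0.0000, 1.0000, 0.0000)
After 1 purchase: (0.3000, 0.3000, 0.4000)
After 2 purchases: (0.3400, 0.3400, 0.3200)
After 3 purchases: (0.3320, 0.3320, 0.3360)
P(in Brand E after 3 purchases) = 0.3320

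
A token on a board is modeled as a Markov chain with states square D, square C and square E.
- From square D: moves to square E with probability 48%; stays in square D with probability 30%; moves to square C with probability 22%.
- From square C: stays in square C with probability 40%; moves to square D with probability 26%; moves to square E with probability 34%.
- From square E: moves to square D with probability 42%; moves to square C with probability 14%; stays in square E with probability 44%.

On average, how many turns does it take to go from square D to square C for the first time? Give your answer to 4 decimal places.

Let t(s) be the expected number of turns to first reach square C from state s, with t(square C) = 0. Conditioning on the first turn:
t(square D) = 1 + 0.3·t(square D) + 0.48·t(square E)
t(square E) = 1 + 0.42·t(square D) + 0.44·t(square E)
Solving: t(square D) = 5.4622, t(square E) = 5.8824.
Expected turns from square D to square C: 5.4622.

5.4622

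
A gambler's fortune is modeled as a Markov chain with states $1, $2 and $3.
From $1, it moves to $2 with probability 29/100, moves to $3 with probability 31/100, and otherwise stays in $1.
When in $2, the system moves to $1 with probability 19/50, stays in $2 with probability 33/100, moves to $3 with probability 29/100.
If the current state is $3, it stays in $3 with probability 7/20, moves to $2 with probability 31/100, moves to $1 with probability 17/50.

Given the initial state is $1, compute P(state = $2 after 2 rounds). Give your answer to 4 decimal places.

0.3078

Sum over the intermediate state after 1 round:
P = P($1→$1)·P($1→$2) + P($1→$2)·P($2→$2) + P($1→$3)·P($3→$2)
  = 0.4×0.29 + 0.29×0.33 + 0.31×0.31
  = 0.1160 + 0.0957 + 0.0961 = 0.3078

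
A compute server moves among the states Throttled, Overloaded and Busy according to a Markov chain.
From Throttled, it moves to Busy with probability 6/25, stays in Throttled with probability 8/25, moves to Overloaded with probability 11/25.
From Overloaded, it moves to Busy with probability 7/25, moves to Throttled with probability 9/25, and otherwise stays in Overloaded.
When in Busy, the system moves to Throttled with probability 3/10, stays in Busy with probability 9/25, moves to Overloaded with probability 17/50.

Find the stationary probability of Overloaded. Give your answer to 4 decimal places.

0.3806

Let the stationary distribution be π with π = πP and π_1 + π_2 + π_3 = 1.
π_1 = 0.32·π_1 + 0.36·π_2 + 0.3·π_3
π_2 = 0.44·π_1 + 0.36·π_2 + 0.34·π_3
Solving with the normalization constraint gives π = (0.3294, 0.3806, 0.2900).
So the stationary probability of Overloaded is 0.3806.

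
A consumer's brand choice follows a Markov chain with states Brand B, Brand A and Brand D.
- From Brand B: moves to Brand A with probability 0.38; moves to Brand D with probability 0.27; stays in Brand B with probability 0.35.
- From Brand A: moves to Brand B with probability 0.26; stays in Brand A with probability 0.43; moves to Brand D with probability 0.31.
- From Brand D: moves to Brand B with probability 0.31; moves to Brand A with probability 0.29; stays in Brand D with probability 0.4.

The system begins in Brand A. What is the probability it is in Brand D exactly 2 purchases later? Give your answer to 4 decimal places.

Sum over the intermediate state after 1 purchase:
P = P(Brand A→Brand B)·P(Brand B→Brand D) + P(Brand A→Brand A)·P(Brand A→Brand D) + P(Brand A→Brand D)·P(Brand D→Brand D)
  = 0.26×0.27 + 0.43×0.31 + 0.31×0.4
  = 0.0702 + 0.1333 + 0.1240 = 0.3275

0.3275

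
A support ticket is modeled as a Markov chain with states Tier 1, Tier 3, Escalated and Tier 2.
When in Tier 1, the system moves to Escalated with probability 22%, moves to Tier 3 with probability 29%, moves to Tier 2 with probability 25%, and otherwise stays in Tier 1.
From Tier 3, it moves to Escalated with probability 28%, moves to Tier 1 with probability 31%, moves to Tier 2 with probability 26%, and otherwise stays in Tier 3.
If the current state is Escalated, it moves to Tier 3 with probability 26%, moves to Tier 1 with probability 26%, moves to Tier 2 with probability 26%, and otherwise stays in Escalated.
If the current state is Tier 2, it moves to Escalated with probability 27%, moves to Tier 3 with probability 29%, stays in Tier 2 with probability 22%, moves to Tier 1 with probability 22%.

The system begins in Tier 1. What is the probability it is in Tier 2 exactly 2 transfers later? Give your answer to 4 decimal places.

0.2476

Propagate the distribution vector 2 transfers from Tier 1.
After 0 transfers: (1.0000, 0.0000, 0.0000, 0.0000)
After 1 transfer: (0.2400, 0.2900, 0.2200, 0.2500)
After 2 transfers: (0.2597, 0.2428, 0.2499, 0.2476)
P(in Tier 2 after 2 transfers) = 0.2476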